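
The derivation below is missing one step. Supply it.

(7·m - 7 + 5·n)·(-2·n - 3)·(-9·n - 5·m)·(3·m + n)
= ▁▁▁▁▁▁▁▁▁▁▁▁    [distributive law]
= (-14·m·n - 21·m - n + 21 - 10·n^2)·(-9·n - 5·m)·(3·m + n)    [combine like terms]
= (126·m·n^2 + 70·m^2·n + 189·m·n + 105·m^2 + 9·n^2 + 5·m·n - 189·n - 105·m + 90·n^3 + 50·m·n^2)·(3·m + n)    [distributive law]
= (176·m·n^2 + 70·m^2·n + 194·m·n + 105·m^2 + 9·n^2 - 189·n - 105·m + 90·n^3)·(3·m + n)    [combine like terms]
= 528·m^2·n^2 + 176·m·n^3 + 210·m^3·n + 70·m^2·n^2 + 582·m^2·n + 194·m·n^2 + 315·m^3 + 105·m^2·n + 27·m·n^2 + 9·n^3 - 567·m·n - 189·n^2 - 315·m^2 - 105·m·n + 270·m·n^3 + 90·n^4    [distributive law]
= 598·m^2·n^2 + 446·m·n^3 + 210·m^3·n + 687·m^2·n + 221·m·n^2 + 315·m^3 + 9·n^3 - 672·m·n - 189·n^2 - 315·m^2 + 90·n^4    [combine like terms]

After distributive law, the bracketed line is:

(-14·m·n - 21·m + 14·n + 21 - 10·n^2 - 15·n)·(-9·n - 5·m)·(3·m + n)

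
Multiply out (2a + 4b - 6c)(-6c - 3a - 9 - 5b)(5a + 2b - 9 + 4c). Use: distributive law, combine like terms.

6a²c - 46abc + 144ac + 204ac² - 30a³ - 122a²b - 36a² - 18ab + 162a - 144ab² - 68b²c - 90bc + 96bc² + 108b² + 324b - 40b³ - 108c² + 144c³ - 486c

(2a + 4b - 6c)(-6c - 3a - 9 - 5b)(5a + 2b - 9 + 4c)
= (-12ac - 6a² - 18a - 10ab - 24bc - 12ab - 36b - 20b² + 36c² + 18ac + 54c + 30bc)(5a + 2b - 9 + 4c)    [distributive law]
= (6ac - 6a² - 18a - 22ab + 6bc - 36b - 20b² + 36c² + 54c)(5a + 2b - 9 + 4c)    [combine like terms]
= 30a²c + 12abc - 54ac + 24ac² - 30a³ - 12a²b + 54a² - 24a²c - 90a² - 36ab + 162a - 72ac - 110a²b - 44ab² + 198ab - 88abc + 30abc + 12b²c - 54bc + 24bc² - 180ab - 72b² + 324b - 144bc - 100ab² - 40b³ + 180b² - 80b²c + 180ac² + 72bc² - 324c² + 144c³ + 270ac + 108bc - 486c + 216c²    [distributive law]
= 6a²c - 46abc + 144ac + 204ac² - 30a³ - 122a²b - 36a² - 18ab + 162a - 144ab² - 68b²c - 90bc + 96bc² + 108b² + 324b - 40b³ - 108c² + 144c³ - 486c    [combine like terms]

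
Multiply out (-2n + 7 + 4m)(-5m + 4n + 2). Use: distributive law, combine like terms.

(-2n + 7 + 4m)(-5m + 4n + 2)
= 10mn - 8n^2 - 4n - 35m + 28n + 14 - 20m^2 + 16mn + 8m    [distributive law]
= 26mn - 8n^2 + 24n - 27m + 14 - 20m^2    [combine like terms]

26mn - 8n^2 + 24n - 27m + 14 - 20m^2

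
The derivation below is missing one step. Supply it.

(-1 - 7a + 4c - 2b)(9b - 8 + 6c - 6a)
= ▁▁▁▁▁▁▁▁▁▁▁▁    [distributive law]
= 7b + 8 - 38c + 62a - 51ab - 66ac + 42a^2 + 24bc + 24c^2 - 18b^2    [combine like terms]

Applying distributive law to the line above:

-9b + 8 - 6c + 6a - 63ab + 56a - 42ac + 42a^2 + 36bc - 32c + 24c^2 - 24ac - 18b^2 + 16b - 12bc + 12ab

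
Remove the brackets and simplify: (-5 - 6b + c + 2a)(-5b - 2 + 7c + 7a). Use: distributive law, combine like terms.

(-5 - 6b + c + 2a)(-5b - 2 + 7c + 7a)
= 25b + 10 - 35c - 35a + 30b^2 + 12b - 42bc - 42ab - 5bc - 2c + 7c^2 + 7ac - 10ab - 4a + 14ac + 14a^2    [distributive law]
= 37b + 10 - 37c - 39a + 30b^2 - 47bc - 52ab + 7c^2 + 21ac + 14a^2    [combine like terms]

37b + 10 - 37c - 39a + 30b^2 - 47bc - 52ab + 7c^2 + 21ac + 14a^2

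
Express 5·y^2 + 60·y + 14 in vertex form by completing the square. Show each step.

5·y^2 + 60·y + 14
= 5(y^2 + 12·y) + 14    [factor out 5 from the y-terms]
= 5(y^2 + 12·y + 36 - 36) + 14    [add and subtract 36 inside the bracket]
= 5(y + 6)^2 - 180 + 14    [perfect-square identity]
= 5(y + 6)^2 - 166    [combine constants]

5(y + 6)^2 - 166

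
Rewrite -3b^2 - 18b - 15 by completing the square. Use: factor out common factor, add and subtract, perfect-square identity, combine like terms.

-3b^2 - 18b - 15
= -3(b^2 + 6b) - 15    [factor out -3 from the b-terms]
= -3(b^2 + 6b + 9 - 9) - 15    [add and subtract 9 inside the bracket]
= -3(b + 3)^2 + 27 - 15    [perfect-square identity]
= -3(b + 3)^2 + 12    [combine constants]

-3(b + 3)^2 + 12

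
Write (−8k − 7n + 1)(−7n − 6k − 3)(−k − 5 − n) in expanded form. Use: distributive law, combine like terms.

(−8k − 7n + 1)(−7n − 6k − 3)(−k − 5 − n)
= (56kn + 48k^2 + 24k + 49n^2 + 42kn + 21n − 7n − 6k − 3)(−k − 5 − n)    [distributive law]
= (98kn + 48k^2 + 18k + 49n^2 + 14n − 3)(−k − 5 − n)    [combine like terms]
= −98k^2n − 490kn − 98kn^2 − 48k^3 − 240k^2 − 48k^2n − 18k^2 − 90k − 18kn − 49kn^2 − 245n^2 − 49n^3 − 14kn − 70n − 14n^2 + 3k + 15 + 3n    [distributive law]
= −146k^2n − 522kn − 147kn^2 − 48k^3 − 258k^2 − 87k − 259n^2 − 49n^3 − 67n + 15    [combine like terms]

−146k^2n − 522kn − 147kn^2 − 48k^3 − 258k^2 − 87k − 259n^2 − 49n^3 − 67n + 15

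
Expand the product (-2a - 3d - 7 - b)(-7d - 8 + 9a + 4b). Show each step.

(-2a - 3d - 7 - b)(-7d - 8 + 9a + 4b)
= 14ad + 16a - 18a^2 - 8ab + 21d^2 + 24d - 27ad - 12bd + 49d + 56 - 63a - 28b + 7bd + 8b - 9ab - 4b^2    [distributive law]
= -13ad - 47a - 18a^2 - 17ab + 21d^2 + 73d - 5bd + 56 - 20b - 4b^2    [combine like terms]

-13ad - 47a - 18a^2 - 17ab + 21d^2 + 73d - 5bd + 56 - 20b - 4b^2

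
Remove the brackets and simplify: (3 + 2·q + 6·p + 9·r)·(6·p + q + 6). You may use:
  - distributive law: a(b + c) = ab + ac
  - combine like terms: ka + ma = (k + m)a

(3 + 2·q + 6·p + 9·r)·(6·p + q + 6)
= 18·p + 3·q + 18 + 12·p·q + 2·q^2 + 12·q + 36·p^2 + 6·p·q + 36·p + 54·p·r + 9·q·r + 54·r    [distributive law]
= 54·p + 15·q + 18 + 18·p·q + 2·q^2 + 36·p^2 + 54·p·r + 9·q·r + 54·r    [combine like terms]

54·p + 15·q + 18 + 18·p·q + 2·q^2 + 36·p^2 + 54·p·r + 9·q·r + 54·r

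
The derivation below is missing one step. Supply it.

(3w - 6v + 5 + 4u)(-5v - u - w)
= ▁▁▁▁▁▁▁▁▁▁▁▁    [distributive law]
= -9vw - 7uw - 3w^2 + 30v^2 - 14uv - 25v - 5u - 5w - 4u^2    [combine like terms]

Applying distributive law to the line above:

-15vw - 3uw - 3w^2 + 30v^2 + 6uv + 6vw - 25v - 5u - 5w - 20uv - 4u^2 - 4uw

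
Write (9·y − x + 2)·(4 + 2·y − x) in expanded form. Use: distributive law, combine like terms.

40·y + 18·y^2 − 11·x·y − 6·x + x^2 + 8

(9·y − x + 2)·(4 + 2·y − x)
= 36·y + 18·y^2 − 9·x·y − 4·x − 2·x·y + x^2 + 8 + 4·y − 2·x    [distributive law]
= 40·y + 18·y^2 − 11·x·y − 6·x + x^2 + 8    [combine like terms]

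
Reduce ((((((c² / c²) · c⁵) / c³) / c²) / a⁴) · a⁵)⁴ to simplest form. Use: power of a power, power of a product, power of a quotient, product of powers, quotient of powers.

((((((c² / c²) · c⁵) / c³) / c²) / a⁴) · a⁵)⁴
= ((((((c² / c²) · c⁵) / c³) / c²) / a⁴)⁴) · ((a⁵)⁴)    [power of a product]
= ((((((c² / c²) · c⁵) / c³) / c²)⁴) / ((a⁴)⁴)) · ((a⁵)⁴)    [power of a quotient]
= ((((((c² / c²) · c⁵) / c³)⁴) / ((c²)⁴)) / ((a⁴)⁴)) · ((a⁵)⁴)    [power of a quotient]
= ((((((c² / c²) · c⁵)⁴) / ((c³)⁴)) / ((c²)⁴)) / ((a⁴)⁴)) · ((a⁵)⁴)    [power of a quotient]
= ((((((c² / c²)⁴) · ((c⁵)⁴)) / ((c³)⁴)) / ((c²)⁴)) / ((a⁴)⁴)) · ((a⁵)⁴)    [power of a product]
= (((((((c²)⁴) / ((c²)⁴)) · ((c⁵)⁴)) / ((c³)⁴)) / ((c²)⁴)) / ((a⁴)⁴)) · ((a⁵)⁴)    [power of a quotient]
= (((((c⁸ / ((c²)⁴)) · ((c⁵)⁴)) / ((c³)⁴)) / ((c²)⁴)) / ((a⁴)⁴)) · ((a⁵)⁴)    [power of a power]
= (((((c⁸ / c⁸) · ((c⁵)⁴)) / ((c³)⁴)) / ((c²)⁴)) / ((a⁴)⁴)) · ((a⁵)⁴)    [power of a power]
= ((((c⁰ · ((c⁵)⁴)) / ((c³)⁴)) / ((c²)⁴)) / ((a⁴)⁴)) · ((a⁵)⁴)    [quotient of powers]
= ((((c⁰ · c²⁰) / ((c³)⁴)) / ((c²)⁴)) / ((a⁴)⁴)) · ((a⁵)⁴)    [power of a power]
= (((c²⁰ / ((c³)⁴)) / ((c²)⁴)) / ((a⁴)⁴)) · ((a⁵)⁴)    [product of powers]
= (((c²⁰ / c¹²) / ((c²)⁴)) / ((a⁴)⁴)) · ((a⁵)⁴)    [power of a power]
= ((c⁸ / ((c²)⁴)) / ((a⁴)⁴)) · ((a⁵)⁴)    [quotient of powers]
= ((c⁸ / c⁸) / ((a⁴)⁴)) · ((a⁵)⁴)    [power of a power]
= (c⁰ / ((a⁴)⁴)) · ((a⁵)⁴)    [quotient of powers]
= (c⁰ / a¹⁶) · ((a⁵)⁴)    [power of a power]
= (c⁰ / a¹⁶) · a²⁰    [power of a power]
= a⁴    [quotient of powers]

a⁴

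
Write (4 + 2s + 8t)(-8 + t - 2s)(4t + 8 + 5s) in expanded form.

-608t - 256 - 352s - 176t² - 508st - 152s² - 16st² - 86s²t - 20s³ + 32t³

(4 + 2s + 8t)(-8 + t - 2s)(4t + 8 + 5s)
= (-32 + 4t - 8s - 16s + 2st - 4s² - 64t + 8t² - 16st)(4t + 8 + 5s)    [distributive law]
= (-32 - 60t - 24s - 14st - 4s² + 8t²)(4t + 8 + 5s)    [combine like terms]
= -128t - 256 - 160s - 240t² - 480t - 300st - 96st - 192s - 120s² - 56st² - 112st - 70s²t - 16s²t - 32s² - 20s³ + 32t³ + 64t² + 40st²    [distributive law]
= -608t - 256 - 352s - 176t² - 508st - 152s² - 16st² - 86s²t - 20s³ + 32t³    [combine like terms]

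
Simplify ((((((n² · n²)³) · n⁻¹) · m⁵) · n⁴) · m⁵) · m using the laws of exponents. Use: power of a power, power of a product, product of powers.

((((((n² · n²)³) · n⁻¹) · m⁵) · n⁴) · m⁵) · m
= (((((((n²)³) · ((n²)³)) · n⁻¹) · m⁵) · n⁴) · m⁵) · m    [power of a product]
= (((((n⁶ · ((n²)³)) · n⁻¹) · m⁵) · n⁴) · m⁵) · m    [power of a power]
= (((((n⁶ · n⁶) · n⁻¹) · m⁵) · n⁴) · m⁵) · m    [power of a power]
= ((((n¹² · n⁻¹) · m⁵) · n⁴) · m⁵) · m    [product of powers]
= (((n¹¹ · m⁵) · n⁴) · m⁵) · m    [product of powers]
= m¹¹n¹⁵    [product of powers]

m¹¹n¹⁵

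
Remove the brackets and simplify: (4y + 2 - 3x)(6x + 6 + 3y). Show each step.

(4y + 2 - 3x)(6x + 6 + 3y)
= 24xy + 24y + 12y^2 + 12x + 12 + 6y - 18x^2 - 18x - 9xy    [distributive law]
= 15xy + 30y + 12y^2 - 6x + 12 - 18x^2    [combine like terms]

15xy + 30y + 12y^2 - 6x + 12 - 18x^2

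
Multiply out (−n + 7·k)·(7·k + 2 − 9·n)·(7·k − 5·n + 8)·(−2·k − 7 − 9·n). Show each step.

−1617·k^3·n + 2023·k^2·n + 5789·k^2·n^2 + 2741·k·n^2 − 3627·k·n^3 + 3532·k·n − 430·n^2 − 423·n^3 + 112·n + 405·n^4 − 686·k^4 − 3381·k^3 − 3654·k^2 − 784·k

(−n + 7·k)·(7·k + 2 − 9·n)·(7·k − 5·n + 8)·(−2·k − 7 − 9·n)
= (−7·k·n − 2·n + 9·n^2 + 49·k^2 + 14·k − 63·k·n)·(7·k − 5·n + 8)·(−2·k − 7 − 9·n)    [distributive law]
= (−70·k·n − 2·n + 9·n^2 + 49·k^2 + 14·k)·(7·k − 5·n + 8)·(−2·k − 7 − 9·n)    [combine like terms]
= (−490·k^2·n + 350·k·n^2 − 560·k·n − 14·k·n + 10·n^2 − 16·n + 63·k·n^2 − 45·n^3 + 72·n^2 + 343·k^3 − 245·k^2·n + 392·k^2 + 98·k^2 − 70·k·n + 112·k)·(−2·k − 7 − 9·n)    [distributive law]
= (−735·k^2·n + 413·k·n^2 − 644·k·n + 82·n^2 − 16·n − 45·n^3 + 343·k^3 + 490·k^2 + 112·k)·(−2·k − 7 − 9·n)    [combine like terms]
= 1470·k^3·n + 5145·k^2·n + 6615·k^2·n^2 − 826·k^2·n^2 − 2891·k·n^2 − 3717·k·n^3 + 1288·k^2·n + 4508·k·n + 5796·k·n^2 − 164·k·n^2 − 574·n^2 − 738·n^3 + 32·k·n + 112·n + 144·n^2 + 90·k·n^3 + 315·n^3 + 405·n^4 − 686·k^4 − 2401·k^3 − 3087·k^3·n − 980·k^3 − 3430·k^2 − 4410·k^2·n − 224·k^2 − 784·k − 1008·k·n    [distributive law]
= −1617·k^3·n + 2023·k^2·n + 5789·k^2·n^2 + 2741·k·n^2 − 3627·k·n^3 + 3532·k·n − 430·n^2 − 423·n^3 + 112·n + 405·n^4 − 686·k^4 − 3381·k^3 − 3654·k^2 − 784·k    [combine like terms]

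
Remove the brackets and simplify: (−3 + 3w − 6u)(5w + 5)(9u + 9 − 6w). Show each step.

−405u − 135 + 90w + 315uw^2 + 135w^2 − 90w^3 − 270u^2w − 90uw − 270u^2

(−3 + 3w − 6u)(5w + 5)(9u + 9 − 6w)
= (−15w − 15 + 15w^2 + 15w − 30uw − 30u)(9u + 9 − 6w)    [distributive law]
= (−15 + 15w^2 − 30uw − 30u)(9u + 9 − 6w)    [combine like terms]
= −135u − 135 + 90w + 135uw^2 + 135w^2 − 90w^3 − 270u^2w − 270uw + 180uw^2 − 270u^2 − 270u + 180uw    [distributive law]
= −405u − 135 + 90w + 315uw^2 + 135w^2 − 90w^3 − 270u^2w − 90uw − 270u^2    [combine like terms]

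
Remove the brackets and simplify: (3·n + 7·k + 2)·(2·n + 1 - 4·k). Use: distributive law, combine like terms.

6·n^2 + 7·n + 2·k·n - k - 28·k^2 + 2

(3·n + 7·k + 2)·(2·n + 1 - 4·k)
= 6·n^2 + 3·n - 12·k·n + 14·k·n + 7·k - 28·k^2 + 4·n + 2 - 8·k    [distributive law]
= 6·n^2 + 7·n + 2·k·n - k - 28·k^2 + 2    [combine like terms]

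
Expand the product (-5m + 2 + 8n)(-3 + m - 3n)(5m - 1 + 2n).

(-5m + 2 + 8n)(-3 + m - 3n)(5m - 1 + 2n)
= (15m - 5m² + 15mn - 6 + 2m - 6n - 24n + 8mn - 24n²)(5m - 1 + 2n)    [distributive law]
= (17m - 5m² + 23mn - 6 - 30n - 24n²)(5m - 1 + 2n)    [combine like terms]
= 85m² - 17m + 34mn - 25m³ + 5m² - 10m²n + 115m²n - 23mn + 46mn² - 30m + 6 - 12n - 150mn + 30n - 60n² - 120mn² + 24n² - 48n³    [distributive law]
= 90m² - 47m - 139mn - 25m³ + 105m²n - 74mn² + 6 + 18n - 36n² - 48n³    [combine like terms]

90m² - 47m - 139mn - 25m³ + 105m²n - 74mn² + 6 + 18n - 36n² - 48n³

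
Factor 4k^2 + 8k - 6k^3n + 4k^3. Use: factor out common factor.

2k(2k + 4 - 3k^2n + 2k^2)

4k^2 + 8k - 6k^3n + 4k^3
= 2(2k^2 + 4k - 3k^3n + 2k^3)    [factor out 2]
= 2k(2k + 4 - 3k^2n + 2k^2)    [factor out k]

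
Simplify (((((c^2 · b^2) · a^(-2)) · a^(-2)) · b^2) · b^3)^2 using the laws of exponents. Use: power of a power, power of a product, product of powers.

a^(-8)b^14c^4

(((((c^2 · b^2) · a^(-2)) · a^(-2)) · b^2) · b^3)^2
= (((((c^2 · b^2) · a^(-2)) · a^(-2)) · b^2)^2) · ((b^3)^2)    [power of a product]
= (((((c^2 · b^2) · a^(-2)) · a^(-2))^2) · ((b^2)^2)) · ((b^3)^2)    [power of a product]
= (((((c^2 · b^2) · a^(-2))^2) · ((a^(-2))^2)) · ((b^2)^2)) · ((b^3)^2)    [power of a product]
= (((((c^2 · b^2)^2) · ((a^(-2))^2)) · ((a^(-2))^2)) · ((b^2)^2)) · ((b^3)^2)    [power of a product]
= ((((((c^2)^2) · ((b^2)^2)) · ((a^(-2))^2)) · ((a^(-2))^2)) · ((b^2)^2)) · ((b^3)^2)    [power of a product]
= ((((c^4 · ((b^2)^2)) · ((a^(-2))^2)) · ((a^(-2))^2)) · ((b^2)^2)) · ((b^3)^2)    [power of a power]
= ((((c^4 · b^4) · ((a^(-2))^2)) · ((a^(-2))^2)) · ((b^2)^2)) · ((b^3)^2)    [power of a power]
= ((((c^4 · b^4) · a^(-4)) · ((a^(-2))^2)) · ((b^2)^2)) · ((b^3)^2)    [power of a power]
= ((((c^4 · b^4) · a^(-4)) · a^(-4)) · ((b^2)^2)) · ((b^3)^2)    [power of a power]
= ((((c^4 · b^4) · a^(-4)) · a^(-4)) · b^4) · ((b^3)^2)    [power of a power]
= ((((c^4 · b^4) · a^(-4)) · a^(-4)) · b^4) · b^6    [power of a power]
= a^(-8)b^14c^4    [product of powers]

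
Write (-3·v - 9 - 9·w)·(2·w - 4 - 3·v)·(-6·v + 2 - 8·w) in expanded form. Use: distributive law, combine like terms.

(-3·v - 9 - 9·w)·(2·w - 4 - 3·v)·(-6·v + 2 - 8·w)
= (-6·v·w + 12·v + 9·v^2 - 18·w + 36 + 27·v - 18·w^2 + 36·w + 27·v·w)·(-6·v + 2 - 8·w)    [distributive law]
= (21·v·w + 39·v + 9·v^2 + 18·w + 36 - 18·w^2)·(-6·v + 2 - 8·w)    [combine like terms]
= -126·v^2·w + 42·v·w - 168·v·w^2 - 234·v^2 + 78·v - 312·v·w - 54·v^3 + 18·v^2 - 72·v^2·w - 108·v·w + 36·w - 144·w^2 - 216·v + 72 - 288·w + 108·v·w^2 - 36·w^2 + 144·w^3    [distributive law]
= -198·v^2·w - 378·v·w - 60·v·w^2 - 216·v^2 - 138·v - 54·v^3 - 252·w - 180·w^2 + 72 + 144·w^3    [combine like terms]

-198·v^2·w - 378·v·w - 60·v·w^2 - 216·v^2 - 138·v - 54·v^3 - 252·w - 180·w^2 + 72 + 144·w^3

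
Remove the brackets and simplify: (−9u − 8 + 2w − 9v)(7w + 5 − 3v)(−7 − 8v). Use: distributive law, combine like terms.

441uw + 504uvw + 315u + 171uv − 216uv^2 + 322w + 851vw + 280 + 467v − 21v^2 − 98w^2 − 112vw^2 + 552v^2w − 216v^3

(−9u − 8 + 2w − 9v)(7w + 5 − 3v)(−7 − 8v)
= (−63uw − 45u + 27uv − 56w − 40 + 24v + 14w^2 + 10w − 6vw − 63vw − 45v + 27v^2)(−7 − 8v)    [distributive law]
= (−63uw − 45u + 27uv − 46w − 40 − 21v + 14w^2 − 69vw + 27v^2)(−7 − 8v)    [combine like terms]
= 441uw + 504uvw + 315u + 360uv − 189uv − 216uv^2 + 322w + 368vw + 280 + 320v + 147v + 168v^2 − 98w^2 − 112vw^2 + 483vw + 552v^2w − 189v^2 − 216v^3    [distributive law]
= 441uw + 504uvw + 315u + 171uv − 216uv^2 + 322w + 851vw + 280 + 467v − 21v^2 − 98w^2 − 112vw^2 + 552v^2w − 216v^3    [combine like terms]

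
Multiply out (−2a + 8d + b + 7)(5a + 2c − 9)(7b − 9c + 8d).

(−2a + 8d + b + 7)(5a + 2c − 9)(7b − 9c + 8d)
= (−10a^2 − 4ac + 18a + 40ad + 16cd − 72d + 5ab + 2bc − 9b + 35a + 14c − 63)(7b − 9c + 8d)    [distributive law]
= (−10a^2 − 4ac + 53a + 40ad + 16cd − 72d + 5ab + 2bc − 9b + 14c − 63)(7b − 9c + 8d)    [combine like terms]
= −70a^2b + 90a^2c − 80a^2d − 28abc + 36ac^2 − 32acd + 371ab − 477ac + 424ad + 280abd − 360acd + 320ad^2 + 112bcd − 144c^2d + 128cd^2 − 504bd + 648cd − 576d^2 + 35ab^2 − 45abc + 40abd + 14b^2c − 18bc^2 + 16bcd − 63b^2 + 81bc − 72bd + 98bc − 126c^2 + 112cd − 441b + 567c − 504d    [distributive law]
= −70a^2b + 90a^2c − 80a^2d − 73abc + 36ac^2 − 392acd + 371ab − 477ac + 424ad + 320abd + 320ad^2 + 128bcd − 144c^2d + 128cd^2 − 576bd + 760cd − 576d^2 + 35ab^2 + 14b^2c − 18bc^2 − 63b^2 + 179bc − 126c^2 − 441b + 567c − 504d    [combine like terms]

−70a^2b + 90a^2c − 80a^2d − 73abc + 36ac^2 − 392acd + 371ab − 477ac + 424ad + 320abd + 320ad^2 + 128bcd − 144c^2d + 128cd^2 − 576bd + 760cd − 576d^2 + 35ab^2 + 14b^2c − 18bc^2 − 63b^2 + 179bc − 126c^2 − 441b + 567c − 504d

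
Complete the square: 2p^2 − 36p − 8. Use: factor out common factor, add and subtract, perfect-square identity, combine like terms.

2(p − 9)^2 − 170

2p^2 − 36p − 8
= 2(p^2 − 18p) − 8    [factor out 2 from the p-terms]
= 2(p^2 − 18p + 81 − 81) − 8    [add and subtract 81 inside the bracket]
= 2(p − 9)^2 − 162 − 8    [perfect-square identity]
= 2(p − 9)^2 − 170    [combine constants]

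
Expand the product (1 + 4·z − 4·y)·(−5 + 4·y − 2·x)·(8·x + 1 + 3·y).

(1 + 4·z − 4·y)·(−5 + 4·y − 2·x)·(8·x + 1 + 3·y)
= (−5 + 4·y − 2·x − 20·z + 16·y·z − 8·x·z + 20·y − 16·y² + 8·x·y)·(8·x + 1 + 3·y)    [distributive law]
= (−5 + 24·y − 2·x − 20·z + 16·y·z − 8·x·z − 16·y² + 8·x·y)·(8·x + 1 + 3·y)    [combine like terms]
= −40·x − 5 − 15·y + 192·x·y + 24·y + 72·y² − 16·x² − 2·x − 6·x·y − 160·x·z − 20·z − 60·y·z + 128·x·y·z + 16·y·z + 48·y²·z − 64·x²·z − 8·x·z − 24·x·y·z − 128·x·y² − 16·y² − 48·y³ + 64·x²·y + 8·x·y + 24·x·y²    [distributive law]
= −42·x − 5 + 9·y + 194·x·y + 56·y² − 16·x² − 168·x·z − 20·z − 44·y·z + 104·x·y·z + 48·y²·z − 64·x²·z − 104·x·y² − 48·y³ + 64·x²·y    [combine like terms]

−42·x − 5 + 9·y + 194·x·y + 56·y² − 16·x² − 168·x·z − 20·z − 44·y·z + 104·x·y·z + 48·y²·z − 64·x²·z − 104·x·y² − 48·y³ + 64·x²·y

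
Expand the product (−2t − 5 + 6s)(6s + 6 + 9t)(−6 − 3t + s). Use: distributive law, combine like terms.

−327st − 144st^2 − 66s^2t + 432t + 279t^2 + 54t^3 − 66s − 210s^2 + 180 + 36s^3

(−2t − 5 + 6s)(6s + 6 + 9t)(−6 − 3t + s)
= (−12st − 12t − 18t^2 − 30s − 30 − 45t + 36s^2 + 36s + 54st)(−6 − 3t + s)    [distributive law]
= (42st − 57t − 18t^2 + 6s − 30 + 36s^2)(−6 − 3t + s)    [combine like terms]
= −252st − 126st^2 + 42s^2t + 342t + 171t^2 − 57st + 108t^2 + 54t^3 − 18st^2 − 36s − 18st + 6s^2 + 180 + 90t − 30s − 216s^2 − 108s^2t + 36s^3    [distributive law]
= −327st − 144st^2 − 66s^2t + 432t + 279t^2 + 54t^3 − 66s − 210s^2 + 180 + 36s^3    [combine like terms]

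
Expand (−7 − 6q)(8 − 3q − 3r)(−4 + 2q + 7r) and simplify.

224 − 4q − 476r − 126q^2 − 219qr + 147r^2 + 36q^3 + 162q^2r + 126qr^2

(−7 − 6q)(8 − 3q − 3r)(−4 + 2q + 7r)
= (−56 + 21q + 21r − 48q + 18q^2 + 18qr)(−4 + 2q + 7r)    [distributive law]
= (−56 − 27q + 21r + 18q^2 + 18qr)(−4 + 2q + 7r)    [combine like terms]
= 224 − 112q − 392r + 108q − 54q^2 − 189qr − 84r + 42qr + 147r^2 − 72q^2 + 36q^3 + 126q^2r − 72qr + 36q^2r + 126qr^2    [distributive law]
= 224 − 4q − 476r − 126q^2 − 219qr + 147r^2 + 36q^3 + 162q^2r + 126qr^2    [combine like terms]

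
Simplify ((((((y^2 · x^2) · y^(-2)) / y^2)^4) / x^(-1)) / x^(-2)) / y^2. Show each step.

x^11y^(-10)

((((((y^2 · x^2) · y^(-2)) / y^2)^4) / x^(-1)) / x^(-2)) / y^2
= ((((((y^2 · x^2) · y^(-2))^4) / ((y^2)^4)) / x^(-1)) / x^(-2)) / y^2    [power of a quotient]
= ((((((y^2 · x^2)^4) · ((y^(-2))^4)) / ((y^2)^4)) / x^(-1)) / x^(-2)) / y^2    [power of a product]
= (((((((y^2)^4) · ((x^2)^4)) · ((y^(-2))^4)) / ((y^2)^4)) / x^(-1)) / x^(-2)) / y^2    [power of a product]
= (((((y^8 · ((x^2)^4)) · ((y^(-2))^4)) / ((y^2)^4)) / x^(-1)) / x^(-2)) / y^2    [power of a power]
= (((((y^8 · x^8) · ((y^(-2))^4)) / ((y^2)^4)) / x^(-1)) / x^(-2)) / y^2    [power of a power]
= (((((y^8 · x^8) · y^(-8)) / ((y^2)^4)) / x^(-1)) / x^(-2)) / y^2    [power of a power]
= (((((y^8 · x^8) · y^(-8)) / y^8) / x^(-1)) / x^(-2)) / y^2    [power of a power]
= x^11y^(-10)    [quotient of powers; product of powers]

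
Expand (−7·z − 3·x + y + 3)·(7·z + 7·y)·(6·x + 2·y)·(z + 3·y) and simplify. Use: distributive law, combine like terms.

(−7·z − 3·x + y + 3)·(7·z + 7·y)·(6·x + 2·y)·(z + 3·y)
= (−49·z² − 49·y·z − 21·x·z − 21·x·y + 7·y·z + 7·y² + 21·z + 21·y)·(6·x + 2·y)·(z + 3·y)    [distributive law]
= (−49·z² − 42·y·z − 21·x·z − 21·x·y + 7·y² + 21·z + 21·y)·(6·x + 2·y)·(z + 3·y)    [combine like terms]
= (−294·x·z² − 98·y·z² − 252·x·y·z − 84·y²·z − 126·x²·z − 42·x·y·z − 126·x²·y − 42·x·y² + 42·x·y² + 14·y³ + 126·x·z + 42·y·z + 126·x·y + 42·y²)·(z + 3·y)    [distributive law]
= (−294·x·z² − 98·y·z² − 294·x·y·z − 84·y²·z − 126·x²·z − 126·x²·y + 14·y³ + 126·x·z + 42·y·z + 126·x·y + 42·y²)·(z + 3·y)    [combine like terms]
= −294·x·z³ − 882·x·y·z² − 98·y·z³ − 294·y²·z² − 294·x·y·z² − 882·x·y²·z − 84·y²·z² − 252·y³·z − 126·x²·z² − 378·x²·y·z − 126·x²·y·z − 378·x²·y² + 14·y³·z + 42·y⁴ + 126·x·z² + 378·x·y·z + 42·y·z² + 126·y²·z + 126·x·y·z + 378·x·y² + 42·y²·z + 126·y³    [distributive law]
= −294·x·z³ − 1176·x·y·z² − 98·y·z³ − 378·y²·z² − 882·x·y²·z − 238·y³·z − 126·x²·z² − 504·x²·y·z − 378·x²·y² + 42·y⁴ + 126·x·z² + 504·x·y·z + 42·y·z² + 168·y²·z + 378·x·y² + 126·y³    [combine like terms]

−294·x·z³ − 1176·x·y·z² − 98·y·z³ − 378·y²·z² − 882·x·y²·z − 238·y³·z − 126·x²·z² − 504·x²·y·z − 378·x²·y² + 42·y⁴ + 126·x·z² + 504·x·y·z + 42·y·z² + 168·y²·z + 378·x·y² + 126·y³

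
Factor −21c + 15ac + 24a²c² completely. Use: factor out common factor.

3c(−7 + 5a + 8a²c)

−21c + 15ac + 24a²c²
= 3(−7c + 5ac + 8a²c²)    [factor out 3]
= 3c(−7 + 5a + 8a²c)    [factor out c]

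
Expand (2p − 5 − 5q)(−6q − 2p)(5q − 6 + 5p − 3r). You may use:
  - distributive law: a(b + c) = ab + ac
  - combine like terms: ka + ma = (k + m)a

140pq^2 + 212pq − 30p^2q + 6pqr + 74p^2 − 20p^3 + 12p^2r − 30q^2 − 180q − 90qr − 60p − 30pr + 150q^3 − 90q^2r

(2p − 5 − 5q)(−6q − 2p)(5q − 6 + 5p − 3r)
= (−12pq − 4p^2 + 30q + 10p + 30q^2 + 10pq)(5q − 6 + 5p − 3r)    [distributive law]
= (−2pq − 4p^2 + 30q + 10p + 30q^2)(5q − 6 + 5p − 3r)    [combine like terms]
= −10pq^2 + 12pq − 10p^2q + 6pqr − 20p^2q + 24p^2 − 20p^3 + 12p^2r + 150q^2 − 180q + 150pq − 90qr + 50pq − 60p + 50p^2 − 30pr + 150q^3 − 180q^2 + 150pq^2 − 90q^2r    [distributive law]
= 140pq^2 + 212pq − 30p^2q + 6pqr + 74p^2 − 20p^3 + 12p^2r − 30q^2 − 180q − 90qr − 60p − 30pr + 150q^3 − 90q^2r    [combine like terms]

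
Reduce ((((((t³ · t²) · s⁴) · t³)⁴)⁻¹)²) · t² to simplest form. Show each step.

((((((t³ · t²) · s⁴) · t³)⁴)⁻¹)²) · t²
= (((((t³ · t²) · s⁴) · t³)⁴)⁻²) · t²    [power of a power]
= ((((t³ · t²) · s⁴) · t³)⁻⁸) · t²    [power of a power]
= ((((t³ · t²) · s⁴)⁻⁸) · ((t³)⁻⁸)) · t²    [power of a product]
= ((((t³ · t²)⁻⁸) · ((s⁴)⁻⁸)) · ((t³)⁻⁸)) · t²    [power of a product]
= (((((t³)⁻⁸) · ((t²)⁻⁸)) · ((s⁴)⁻⁸)) · ((t³)⁻⁸)) · t²    [power of a product]
= (((t⁻²⁴ · ((t²)⁻⁸)) · ((s⁴)⁻⁸)) · ((t³)⁻⁸)) · t²    [power of a power]
= (((t⁻²⁴ · t⁻¹⁶) · ((s⁴)⁻⁸)) · ((t³)⁻⁸)) · t²    [power of a power]
= ((t⁻⁴⁰ · ((s⁴)⁻⁸)) · ((t³)⁻⁸)) · t²    [product of powers]
= ((t⁻⁴⁰ · s⁻³²) · ((t³)⁻⁸)) · t²    [power of a power]
= ((t⁻⁴⁰ · s⁻³²) · t⁻²⁴) · t²    [power of a power]
= s⁻³²t⁻⁶²    [product of powers]

s⁻³²t⁻⁶²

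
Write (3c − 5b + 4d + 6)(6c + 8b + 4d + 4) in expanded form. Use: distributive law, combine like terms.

(3c − 5b + 4d + 6)(6c + 8b + 4d + 4)
= 18c^2 + 24bc + 12cd + 12c − 30bc − 40b^2 − 20bd − 20b + 24cd + 32bd + 16d^2 + 16d + 36c + 48b + 24d + 24    [distributive law]
= 18c^2 − 6bc + 36cd + 48c − 40b^2 + 12bd + 28b + 16d^2 + 40d + 24    [combine like terms]

18c^2 − 6bc + 36cd + 48c − 40b^2 + 12bd + 28b + 16d^2 + 40d + 24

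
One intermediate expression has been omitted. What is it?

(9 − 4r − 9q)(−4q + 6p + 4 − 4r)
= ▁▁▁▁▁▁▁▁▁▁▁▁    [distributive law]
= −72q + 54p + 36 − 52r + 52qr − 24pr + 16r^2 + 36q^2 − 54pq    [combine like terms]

Applying distributive law to the line above:

−36q + 54p + 36 − 36r + 16qr − 24pr − 16r + 16r^2 + 36q^2 − 54pq − 36q + 36qr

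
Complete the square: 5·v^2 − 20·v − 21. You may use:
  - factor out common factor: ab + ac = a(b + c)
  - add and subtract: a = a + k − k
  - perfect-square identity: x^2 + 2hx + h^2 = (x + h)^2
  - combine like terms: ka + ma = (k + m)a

5(v − 2)^2 − 41

5·v^2 − 20·v − 21
= 5(v^2 − 4·v) − 21    [factor out 5 from the v-terms]
= 5(v^2 − 4·v + 4 − 4) − 21    [add and subtract 4 inside the bracket]
= 5(v − 2)^2 − 20 − 21    [perfect-square identity]
= 5(v − 2)^2 − 41    [combine constants]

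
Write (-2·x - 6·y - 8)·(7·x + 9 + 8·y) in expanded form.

(-2·x - 6·y - 8)·(7·x + 9 + 8·y)
= -14·x² - 18·x - 16·x·y - 42·x·y - 54·y - 48·y² - 56·x - 72 - 64·y    [distributive law]
= -14·x² - 74·x - 58·x·y - 118·y - 48·y² - 72    [combine like terms]

-14·x² - 74·x - 58·x·y - 118·y - 48·y² - 72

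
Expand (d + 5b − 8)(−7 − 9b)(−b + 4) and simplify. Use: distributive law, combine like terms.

(d + 5b − 8)(−7 − 9b)(−b + 4)
= (−7d − 9bd − 35b − 45b² + 56 + 72b)(−b + 4)    [distributive law]
= (−7d − 9bd + 37b − 45b² + 56)(−b + 4)    [combine like terms]
= 7bd − 28d + 9b²d − 36bd − 37b² + 148b + 45b³ − 180b² − 56b + 224    [distributive law]
= −29bd − 28d + 9b²d − 217b² + 92b + 45b³ + 224    [combine like terms]

−29bd − 28d + 9b²d − 217b² + 92b + 45b³ + 224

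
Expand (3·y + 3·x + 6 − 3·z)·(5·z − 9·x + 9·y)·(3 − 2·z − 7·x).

−144·y·z + 24·y·z² + 84·x·y·z + 81·y² − 54·y²·z − 189·x·y² + 24·x·z + 21·x·z² − 240·x²·z + 297·x² + 189·x³ + 90·z − 105·z² − 162·x + 162·y − 378·x·y + 30·z³

(3·y + 3·x + 6 − 3·z)·(5·z − 9·x + 9·y)·(3 − 2·z − 7·x)
= (15·y·z − 27·x·y + 27·y² + 15·x·z − 27·x² + 27·x·y + 30·z − 54·x + 54·y − 15·z² + 27·x·z − 27·y·z)·(3 − 2·z − 7·x)    [distributive law]
= (−12·y·z + 27·y² + 42·x·z − 27·x² + 30·z − 54·x + 54·y − 15·z²)·(3 − 2·z − 7·x)    [combine like terms]
= −36·y·z + 24·y·z² + 84·x·y·z + 81·y² − 54·y²·z − 189·x·y² + 126·x·z − 84·x·z² − 294·x²·z − 81·x² + 54·x²·z + 189·x³ + 90·z − 60·z² − 210·x·z − 162·x + 108·x·z + 378·x² + 162·y − 108·y·z − 378·x·y − 45·z² + 30·z³ + 105·x·z²    [distributive law]
= −144·y·z + 24·y·z² + 84·x·y·z + 81·y² − 54·y²·z − 189·x·y² + 24·x·z + 21·x·z² − 240·x²·z + 297·x² + 189·x³ + 90·z − 105·z² − 162·x + 162·y − 378·x·y + 30·z³    [combine like terms]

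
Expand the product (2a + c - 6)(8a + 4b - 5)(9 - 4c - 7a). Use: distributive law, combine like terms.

550a^2 - 120a^2c - 112a^3 + 240ab - 60abc - 56a^2b - 732a + 339ac - 32ac^2 + 132bc - 16bc^2 - 165c + 20c^2 - 216b + 270

(2a + c - 6)(8a + 4b - 5)(9 - 4c - 7a)
= (16a^2 + 8ab - 10a + 8ac + 4bc - 5c - 48a - 24b + 30)(9 - 4c - 7a)    [distributive law]
= (16a^2 + 8ab - 58a + 8ac + 4bc - 5c - 24b + 30)(9 - 4c - 7a)    [combine like terms]
= 144a^2 - 64a^2c - 112a^3 + 72ab - 32abc - 56a^2b - 522a + 232ac + 406a^2 + 72ac - 32ac^2 - 56a^2c + 36bc - 16bc^2 - 28abc - 45c + 20c^2 + 35ac - 216b + 96bc + 168ab + 270 - 120c - 210a    [distributive law]
= 550a^2 - 120a^2c - 112a^3 + 240ab - 60abc - 56a^2b - 732a + 339ac - 32ac^2 + 132bc - 16bc^2 - 165c + 20c^2 - 216b + 270    [combine like terms]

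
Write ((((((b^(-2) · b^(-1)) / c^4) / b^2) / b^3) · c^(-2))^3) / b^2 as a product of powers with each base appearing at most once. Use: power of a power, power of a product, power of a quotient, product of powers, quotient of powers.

b^(-26)·c^(-18)

((((((b^(-2) · b^(-1)) / c^4) / b^2) / b^3) · c^(-2))^3) / b^2
= ((((((b^(-2) · b^(-1)) / c^4) / b^2) / b^3)^3) · ((c^(-2))^3)) / b^2    [power of a product]
= ((((((b^(-2) · b^(-1)) / c^4) / b^2)^3) / ((b^3)^3)) · ((c^(-2))^3)) / b^2    [power of a quotient]
= ((((((b^(-2) · b^(-1)) / c^4)^3) / ((b^2)^3)) / ((b^3)^3)) · ((c^(-2))^3)) / b^2    [power of a quotient]
= ((((((b^(-2) · b^(-1))^3) / ((c^4)^3)) / ((b^2)^3)) / ((b^3)^3)) · ((c^(-2))^3)) / b^2    [power of a quotient]
= (((((((b^(-2))^3) · ((b^(-1))^3)) / ((c^4)^3)) / ((b^2)^3)) / ((b^3)^3)) · ((c^(-2))^3)) / b^2    [power of a product]
= (((((b^(-6) · ((b^(-1))^3)) / ((c^4)^3)) / ((b^2)^3)) / ((b^3)^3)) · ((c^(-2))^3)) / b^2    [power of a power]
= (((((b^(-6) · b^(-3)) / ((c^4)^3)) / ((b^2)^3)) / ((b^3)^3)) · ((c^(-2))^3)) / b^2    [power of a power]
= ((((b^(-9) / ((c^4)^3)) / ((b^2)^3)) / ((b^3)^3)) · ((c^(-2))^3)) / b^2    [product of powers]
= ((((b^(-9) / c^12) / ((b^2)^3)) / ((b^3)^3)) · ((c^(-2))^3)) / b^2    [power of a power]
= ((((b^(-9) / c^12) / b^6) / ((b^3)^3)) · ((c^(-2))^3)) / b^2    [power of a power]
= ((((b^(-9) / c^12) / b^6) / b^9) · ((c^(-2))^3)) / b^2    [power of a power]
= ((((b^(-9) / c^12) / b^6) / b^9) · c^(-6)) / b^2    [power of a power]
= b^(-26)·c^(-18)    [quotient of powers; product of powers]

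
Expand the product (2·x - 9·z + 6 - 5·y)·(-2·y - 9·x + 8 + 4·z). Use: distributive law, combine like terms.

41·x·y - 18·x^2 - 38·x + 89·x·z - 2·y·z - 48·z - 36·z^2 - 52·y + 48 + 10·y^2

(2·x - 9·z + 6 - 5·y)·(-2·y - 9·x + 8 + 4·z)
= -4·x·y - 18·x^2 + 16·x + 8·x·z + 18·y·z + 81·x·z - 72·z - 36·z^2 - 12·y - 54·x + 48 + 24·z + 10·y^2 + 45·x·y - 40·y - 20·y·z    [distributive law]
= 41·x·y - 18·x^2 - 38·x + 89·x·z - 2·y·z - 48·z - 36·z^2 - 52·y + 48 + 10·y^2    [combine like terms]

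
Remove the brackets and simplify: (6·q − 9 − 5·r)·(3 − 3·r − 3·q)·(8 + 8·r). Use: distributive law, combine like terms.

(6·q − 9 − 5·r)·(3 − 3·r − 3·q)·(8 + 8·r)
= (18·q − 18·q·r − 18·q^2 − 27 + 27·r + 27·q − 15·r + 15·r^2 + 15·q·r)·(8 + 8·r)    [distributive law]
= (45·q − 3·q·r − 18·q^2 − 27 + 12·r + 15·r^2)·(8 + 8·r)    [combine like terms]
= 360·q + 360·q·r − 24·q·r − 24·q·r^2 − 144·q^2 − 144·q^2·r − 216 − 216·r + 96·r + 96·r^2 + 120·r^2 + 120·r^3    [distributive law]
= 360·q + 336·q·r − 24·q·r^2 − 144·q^2 − 144·q^2·r − 216 − 120·r + 216·r^2 + 120·r^3    [combine like terms]

360·q + 336·q·r − 24·q·r^2 − 144·q^2 − 144·q^2·r − 216 − 120·r + 216·r^2 + 120·r^3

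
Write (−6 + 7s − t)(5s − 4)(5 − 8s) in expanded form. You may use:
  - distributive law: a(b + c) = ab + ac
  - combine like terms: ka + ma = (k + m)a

−482s + 639s² + 120 − 280s³ − 57st + 40s²t + 20t

(−6 + 7s − t)(5s − 4)(5 − 8s)
= (−30s + 24 + 35s² − 28s − 5st + 4t)(5 − 8s)    [distributive law]
= (−58s + 24 + 35s² − 5st + 4t)(5 − 8s)    [combine like terms]
= −290s + 464s² + 120 − 192s + 175s² − 280s³ − 25st + 40s²t + 20t − 32st    [distributive law]
= −482s + 639s² + 120 − 280s³ − 57st + 40s²t + 20t    [combine like terms]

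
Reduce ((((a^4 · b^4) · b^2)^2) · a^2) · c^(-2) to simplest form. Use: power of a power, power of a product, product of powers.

a^10·b^12·c^(-2)

((((a^4 · b^4) · b^2)^2) · a^2) · c^(-2)
= ((((a^4 · b^4)^2) · ((b^2)^2)) · a^2) · c^(-2)    [power of a product]
= (((((a^4)^2) · ((b^4)^2)) · ((b^2)^2)) · a^2) · c^(-2)    [power of a product]
= (((a^8 · ((b^4)^2)) · ((b^2)^2)) · a^2) · c^(-2)    [power of a power]
= (((a^8 · b^8) · ((b^2)^2)) · a^2) · c^(-2)    [power of a power]
= (((a^8 · b^8) · b^4) · a^2) · c^(-2)    [power of a power]
= a^10·b^12·c^(-2)    [product of powers]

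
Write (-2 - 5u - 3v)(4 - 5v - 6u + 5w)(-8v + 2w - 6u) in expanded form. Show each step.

(-2 - 5u - 3v)(4 - 5v - 6u + 5w)(-8v + 2w - 6u)
= (-8 + 10v + 12u - 10w - 20u + 25uv + 30u^2 - 25uw - 12v + 15v^2 + 18uv - 15vw)(-8v + 2w - 6u)    [distributive law]
= (-8 - 2v - 8u - 10w + 43uv + 30u^2 - 25uw + 15v^2 - 15vw)(-8v + 2w - 6u)    [combine like terms]
= 64v - 16w + 48u + 16v^2 - 4vw + 12uv + 64uv - 16uw + 48u^2 + 80vw - 20w^2 + 60uw - 344uv^2 + 86uvw - 258u^2v - 240u^2v + 60u^2w - 180u^3 + 200uvw - 50uw^2 + 150u^2w - 120v^3 + 30v^2w - 90uv^2 + 120v^2w - 30vw^2 + 90uvw    [distributive law]
= 64v - 16w + 48u + 16v^2 + 76vw + 76uv + 44uw + 48u^2 - 20w^2 - 434uv^2 + 376uvw - 498u^2v + 210u^2w - 180u^3 - 50uw^2 - 120v^3 + 150v^2w - 30vw^2    [combine like terms]

64v - 16w + 48u + 16v^2 + 76vw + 76uv + 44uw + 48u^2 - 20w^2 - 434uv^2 + 376uvw - 498u^2v + 210u^2w - 180u^3 - 50uw^2 - 120v^3 + 150v^2w - 30vw^2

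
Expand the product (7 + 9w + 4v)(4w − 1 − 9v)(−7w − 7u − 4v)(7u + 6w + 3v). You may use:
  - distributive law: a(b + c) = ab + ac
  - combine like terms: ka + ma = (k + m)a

(7 + 9w + 4v)(4w − 1 − 9v)(−7w − 7u − 4v)(7u + 6w + 3v)
= (28w − 7 − 63v + 36w² − 9w − 81vw + 16vw − 4v − 36v²)(−7w − 7u − 4v)(7u + 6w + 3v)    [distributive law]
= (19w − 7 − 67v + 36w² − 65vw − 36v²)(−7w − 7u − 4v)(7u + 6w + 3v)    [combine like terms]
= (−133w² − 133uw − 76vw + 49w + 49u + 28v + 469vw + 469uv + 268v² − 252w³ − 252uw² − 144vw² + 455vw² + 455uvw + 260v²w + 252v²w + 252uv² + 144v³)(7u + 6w + 3v)    [distributive law]
= (−133w² − 133uw + 393vw + 49w + 49u + 28v + 469uv + 268v² − 252w³ − 252uw² + 311vw² + 455uvw + 512v²w + 252uv² + 144v³)(7u + 6w + 3v)    [combine like terms]
= −931uw² − 798w³ − 399vw² − 931u²w − 798uw² − 399uvw + 2751uvw + 2358vw² + 1179v²w + 343uw + 294w² + 147vw + 343u² + 294uw + 147uv + 196uv + 168vw + 84v² + 3283u²v + 2814uvw + 1407uv² + 1876uv² + 1608v²w + 804v³ − 1764uw³ − 1512w⁴ − 756vw³ − 1764u²w² − 1512uw³ − 756uvw² + 2177uvw² + 1866vw³ + 933v²w² + 3185u²vw + 2730uvw² + 1365uv²w + 3584uv²w + 3072v²w² + 1536v³w + 1764u²v² + 1512uv²w + 756uv³ + 1008uv³ + 864v³w + 432v⁴    [distributive law]
= −1729uw² − 798w³ + 1959vw² − 931u²w + 5166uvw + 2787v²w + 637uw + 294w² + 315vw + 343u² + 343uv + 84v² + 3283u²v + 3283uv² + 804v³ − 3276uw³ − 1512w⁴ + 1110vw³ − 1764u²w² + 4151uvw² + 4005v²w² + 3185u²vw + 6461uv²w + 2400v³w + 1764u²v² + 1764uv³ + 432v⁴    [combine like terms]

−1729uw² − 798w³ + 1959vw² − 931u²w + 5166uvw + 2787v²w + 637uw + 294w² + 315vw + 343u² + 343uv + 84v² + 3283u²v + 3283uv² + 804v³ − 3276uw³ − 1512w⁴ + 1110vw³ − 1764u²w² + 4151uvw² + 4005v²w² + 3185u²vw + 6461uv²w + 2400v³w + 1764u²v² + 1764uv³ + 432v⁴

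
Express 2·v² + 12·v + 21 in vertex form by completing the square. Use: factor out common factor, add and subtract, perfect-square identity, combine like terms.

2(v + 3)² + 3

2·v² + 12·v + 21
= 2(v² + 6·v) + 21    [factor out 2 from the v-terms]
= 2(v² + 6·v + 9 − 9) + 21    [add and subtract 9 inside the bracket]
= 2(v + 3)² − 18 + 21    [perfect-square identity]
= 2(v + 3)² + 3    [combine constants]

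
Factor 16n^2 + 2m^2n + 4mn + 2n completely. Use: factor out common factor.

16n^2 + 2m^2n + 4mn + 2n
= 2(8n^2 + m^2n + 2mn + n)    [factor out 2]
= 2n(8n + m^2 + 2m + 1)    [factor out n]

2n(8n + m^2 + 2m + 1)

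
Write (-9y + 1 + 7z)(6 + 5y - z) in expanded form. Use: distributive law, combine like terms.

-49y - 45y² + 44yz + 6 + 41z - 7z²

(-9y + 1 + 7z)(6 + 5y - z)
= -54y - 45y² + 9yz + 6 + 5y - z + 42z + 35yz - 7z²    [distributive law]
= -49y - 45y² + 44yz + 6 + 41z - 7z²    [combine like terms]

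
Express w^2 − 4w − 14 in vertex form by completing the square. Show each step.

(w − 2)^2 − 18

w^2 − 4w − 14
= w^2 − 4w + 4 − 4 − 14    [add and subtract 4]
= (w − 2)^2 − 4 − 14    [perfect-square identity]
= (w − 2)^2 − 18    [combine constants]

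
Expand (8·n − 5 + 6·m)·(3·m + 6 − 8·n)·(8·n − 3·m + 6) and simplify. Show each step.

(8·n − 5 + 6·m)·(3·m + 6 − 8·n)·(8·n − 3·m + 6)
= (24·m·n + 48·n − 64·n² − 15·m − 30 + 40·n + 18·m² + 36·m − 48·m·n)·(8·n − 3·m + 6)    [distributive law]
= (−24·m·n + 88·n − 64·n² + 21·m − 30 + 18·m²)·(8·n − 3·m + 6)    [combine like terms]
= −192·m·n² + 72·m²·n − 144·m·n + 704·n² − 264·m·n + 528·n − 512·n³ + 192·m·n² − 384·n² + 168·m·n − 63·m² + 126·m − 240·n + 90·m − 180 + 144·m²·n − 54·m³ + 108·m²    [distributive law]
= 216·m²·n − 240·m·n + 320·n² + 288·n − 512·n³ + 45·m² + 216·m − 180 − 54·m³    [combine like terms]

216·m²·n − 240·m·n + 320·n² + 288·n − 512·n³ + 45·m² + 216·m − 180 − 54·m³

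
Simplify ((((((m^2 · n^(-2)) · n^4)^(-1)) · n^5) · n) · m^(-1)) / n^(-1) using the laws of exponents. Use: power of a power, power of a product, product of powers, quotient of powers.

m^(-3)n^5

((((((m^2 · n^(-2)) · n^4)^(-1)) · n^5) · n) · m^(-1)) / n^(-1)
= ((((((m^2 · n^(-2))^(-1)) · ((n^4)^(-1))) · n^5) · n) · m^(-1)) / n^(-1)    [power of a product]
= (((((((m^2)^(-1)) · ((n^(-2))^(-1))) · ((n^4)^(-1))) · n^5) · n) · m^(-1)) / n^(-1)    [power of a product]
= (((((m^(-2) · ((n^(-2))^(-1))) · ((n^4)^(-1))) · n^5) · n) · m^(-1)) / n^(-1)    [power of a power]
= (((((m^(-2) · n^2) · ((n^4)^(-1))) · n^5) · n) · m^(-1)) / n^(-1)    [power of a power]
= (((((m^(-2) · n^2) · n^(-4)) · n^5) · n) · m^(-1)) / n^(-1)    [power of a power]
= m^(-3)n^5    [quotient of powers; product of powers]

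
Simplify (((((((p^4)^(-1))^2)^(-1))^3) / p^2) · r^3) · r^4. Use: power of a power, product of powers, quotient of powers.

(((((((p^4)^(-1))^2)^(-1))^3) / p^2) · r^3) · r^4
= ((((((p^4)^(-1))^2)^(-3)) / p^2) · r^3) · r^4    [power of a power]
= (((((p^4)^(-1))^(-6)) / p^2) · r^3) · r^4    [power of a power]
= ((((p^4)^6) / p^2) · r^3) · r^4    [power of a power]
= ((p^24 / p^2) · r^3) · r^4    [power of a power]
= (p^22 · r^3) · r^4    [quotient of powers]
= p^22r^7    [product of powers]

p^22r^7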